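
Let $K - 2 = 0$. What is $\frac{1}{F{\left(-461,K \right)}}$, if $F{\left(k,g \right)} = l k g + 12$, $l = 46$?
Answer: $- \frac{1}{42400} \approx -2.3585 \cdot 10^{-5}$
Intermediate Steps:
$K = 2$ ($K = 2 + 0 = 2$)
$F{\left(k,g \right)} = 12 + 46 g k$ ($F{\left(k,g \right)} = 46 k g + 12 = 46 g k + 12 = 12 + 46 g k$)
$\frac{1}{F{\left(-461,K \right)}} = \frac{1}{12 + 46 \cdot 2 \left(-461\right)} = \frac{1}{12 - 42412} = \frac{1}{-42400} = - \frac{1}{42400}$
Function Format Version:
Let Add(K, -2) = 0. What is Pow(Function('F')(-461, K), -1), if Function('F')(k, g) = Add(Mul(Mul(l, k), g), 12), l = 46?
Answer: Rational(-1, 42400) ≈ -2.3585e-5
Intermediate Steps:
K = 2 (K = Add(2, 0) = 2)
Function('F')(k, g) = Add(12, Mul(46, g, k)) (Function('F')(k, g) = Add(Mul(Mul(46, k), g), 12) = Add(Mul(46, g, k), 12) = Add(12, Mul(46, g, k)))
Pow(Function('F')(-461, K), -1) = Pow(Add(12, Mul(46, 2, -461)), -1) = Pow(Add(12, -42412), -1) = Pow(-42400, -1) = Rational(-1, 42400)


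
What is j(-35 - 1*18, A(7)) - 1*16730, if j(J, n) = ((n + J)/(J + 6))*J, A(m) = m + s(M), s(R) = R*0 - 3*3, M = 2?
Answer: -789225/47 ≈ -16792.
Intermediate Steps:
s(R) = -9 (s(R) = 0 - 9 = -9)
A(m) = -9 + m (A(m) = m - 9 = -9 + m)
j(J, n) = J*(J + n)/(6 + J) (j(J, n) = ((J + n)/(6 + J))*J = J*(J + n)/(6 + J))
j(-35 - 1*18, A(7)) - 1*16730 = (-35 - 1*18)*((-35 - 1*18) + (-9 + 7))/(6 + (-35 - 1*18)) - 1*16730 = (-35 - 18)*((-35 - 18) - 2)/(6 + (-35 - 18)) - 16730 = -53*(-53 - 2)/(6 - 53) - 16730 = -53*(-55)/(-47) - 16730 = -53*(-1/47)*(-55) - 16730 = -2915/47 - 16730 = -789225/47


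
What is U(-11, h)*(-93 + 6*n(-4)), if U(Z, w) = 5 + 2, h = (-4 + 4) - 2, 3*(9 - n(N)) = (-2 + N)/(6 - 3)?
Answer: -245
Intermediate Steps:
n(N) = 83/9 - N/9 (n(N) = 9 - (-2 + N)/(3*(6 - 3)) = 9 - (-2 + N)/(3*3) = 9 - (-2/3 + N/3)/3 = 9 + (2/9 - N/9) = 83/9 - N/9)
h = -2 (h = 0 - 2 = -2)
U(Z, w) = 7
U(-11, h)*(-93 + 6*n(-4)) = 7*(-93 + 6*(83/9 - 1/9*(-4))) = 7*(-93 + 6*(83/9 + 4/9)) = 7*(-93 + 6*(29/3)) = 7*(-93 + 58) = 7*(-35) = -245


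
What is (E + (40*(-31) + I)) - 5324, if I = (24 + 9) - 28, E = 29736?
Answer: 23177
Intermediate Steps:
I = 5 (I = 33 - 28 = 5)
(E + (40*(-31) + I)) - 5324 = (29736 + (40*(-31) + 5)) - 5324 = (29736 + (-1240 + 5)) - 5324 = (29736 - 1235) - 5324 = 28501 - 5324 = 23177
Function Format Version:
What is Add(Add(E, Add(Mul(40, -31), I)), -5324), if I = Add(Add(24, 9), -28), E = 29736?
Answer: 23177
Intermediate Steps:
I = 5 (I = Add(33, -28) = 5)
Add(Add(E, Add(Mul(40, -31), I)), -5324) = Add(Add(29736, Add(Mul(40, -31), 5)), -5324) = Add(Add(29736, Add(-1240, 5)), -5324) = Add(Add(29736, -1235), -5324) = Add(28501, -5324) = 23177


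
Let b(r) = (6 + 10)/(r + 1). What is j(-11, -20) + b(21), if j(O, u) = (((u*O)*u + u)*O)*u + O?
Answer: -10696513/11 ≈ -9.7241e+5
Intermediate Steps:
b(r) = 16/(1 + r)
j(O, u) = O + O*u*(u + O*u²) (j(O, u) = (((O*u)*u + u)*O)*u + O = ((O*u² + u)*O)*u + O = ((u + O*u²)*O)*u + O = (O*(u + O*u²))*u + O = O*u*(u + O*u²) + O = O + O*u*(u + O*u²))
j(-11, -20) + b(21) = -11*(1 + (-20)² - 11*(-20)³) + 16/(1 + 21) = -11*(1 + 400 - 11*(-8000)) + 16/22 = -11*(1 + 400 + 88000) + 16*(1/22) = -11*88401 + 8/11 = -972411 + 8/11 = -10696513/11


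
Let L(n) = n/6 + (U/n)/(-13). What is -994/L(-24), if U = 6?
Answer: 51688/207 ≈ 249.70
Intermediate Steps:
L(n) = -6/(13*n) + n/6 (L(n) = n/6 + (6/n)/(-13) = n*(⅙) + (6/n)*(-1/13) = n/6 - 6/(13*n) = -6/(13*n) + n/6)
-994/L(-24) = -994/(-6/13/(-24) + (⅙)*(-24)) = -994/(-6/13*(-1/24) - 4) = -994/(1/52 - 4) = -994/(-207/52) = -994*(-52/207) = 51688/207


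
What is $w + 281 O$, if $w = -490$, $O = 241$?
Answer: $67231$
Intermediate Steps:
$w + 281 O = -490 + 281 \cdot 241 = -490 + 67721 = 67231$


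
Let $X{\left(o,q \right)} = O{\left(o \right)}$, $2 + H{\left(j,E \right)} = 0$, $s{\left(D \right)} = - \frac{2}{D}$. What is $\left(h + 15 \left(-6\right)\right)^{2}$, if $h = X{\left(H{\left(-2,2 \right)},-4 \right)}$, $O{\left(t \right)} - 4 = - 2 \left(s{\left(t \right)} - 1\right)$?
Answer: $7396$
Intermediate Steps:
$H{\left(j,E \right)} = -2$ ($H{\left(j,E \right)} = -2 + 0 = -2$)
$O{\left(t \right)} = 6 + \frac{4}{t}$ ($O{\left(t \right)} = 4 - 2 \left(- \frac{2}{t} - 1\right) = 4 - 2 \left(-1 - \frac{2}{t}\right) = 4 + \left(2 + \frac{4}{t}\right) = 6 + \frac{4}{t}$)
$X{\left(o,q \right)} = 6 + \frac{4}{o}$
$h = 4$ ($h = 6 + \frac{4}{-2} = 6 + 4 \left(- \frac{1}{2}\right) = 6 - 2 = 4$)
$\left(h + 15 \left(-6\right)\right)^{2} = \left(4 + 15 \left(-6\right)\right)^{2} = \left(4 - 90\right)^{2} = \left(-86\right)^{2} = 7396$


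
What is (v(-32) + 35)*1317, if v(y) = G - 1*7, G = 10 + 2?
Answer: 52680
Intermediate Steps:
G = 12
v(y) = 5 (v(y) = 12 - 1*7 = 12 - 7 = 5)
(v(-32) + 35)*1317 = (5 + 35)*1317 = 40*1317 = 52680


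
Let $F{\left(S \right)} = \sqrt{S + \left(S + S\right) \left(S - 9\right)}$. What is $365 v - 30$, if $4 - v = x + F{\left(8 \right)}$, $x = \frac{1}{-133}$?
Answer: $\frac{190555}{133} - 730 i \sqrt{2} \approx 1432.7 - 1032.4 i$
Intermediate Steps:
$F{\left(S \right)} = \sqrt{S + 2 S \left(-9 + S\right)}$
$x = - \frac{1}{133} \approx -0.0075188$
$v = \frac{533}{133} - 2 i \sqrt{2}$ ($v = 4 - \left(- \frac{1}{133} + \sqrt{8 \left(-17 + 2 \cdot 8\right)}\right) = 4 - \left(- \frac{1}{133} + \sqrt{8 \left(-17 + 16\right)}\right) = 4 - \left(- \frac{1}{133} + \sqrt{8 \left(-1\right)}\right) = 4 - \left(- \frac{1}{133} + \sqrt{-8}\right) = 4 - \left(- \frac{1}{133} + 2 i \sqrt{2}\right) = 4 + \left(\frac{1}{133} - 2 i \sqrt{2}\right) = \frac{533}{133} - 2 i \sqrt{2} \approx 4.0075 - 2.8284 i$)
$365 v - 30 = 365 \left(\frac{533}{133} - 2 i \sqrt{2}\right) - 30 = \left(\frac{194545}{133} - 730 i \sqrt{2}\right) - 30 = \frac{190555}{133} - 730 i \sqrt{2}$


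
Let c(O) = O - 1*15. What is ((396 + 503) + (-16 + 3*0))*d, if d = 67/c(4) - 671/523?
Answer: -37458626/5753 ≈ -6511.1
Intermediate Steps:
c(O) = -15 + O (c(O) = O - 15 = -15 + O)
d = -42422/5753 (d = 67/(-15 + 4) - 671/523 = 67/(-11) - 671*1/523 = 67*(-1/11) - 671/523 = -67/11 - 671/523 = -42422/5753 ≈ -7.3739)
((396 + 503) + (-16 + 3*0))*d = ((396 + 503) + (-16 + 3*0))*(-42422/5753) = (899 + (-16 + 0))*(-42422/5753) = (899 - 16)*(-42422/5753) = 883*(-42422/5753) = -37458626/5753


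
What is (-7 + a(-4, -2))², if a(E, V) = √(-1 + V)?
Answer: (7 - I*√3)² ≈ 46.0 - 24.249*I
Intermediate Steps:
(-7 + a(-4, -2))² = (-7 + √(-1 - 2))² = (-7 + √(-3))² = (-7 + I*√3)²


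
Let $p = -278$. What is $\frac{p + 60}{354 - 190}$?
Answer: $- \frac{109}{82} \approx -1.3293$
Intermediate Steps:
$\frac{p + 60}{354 - 190} = \frac{-278 + 60}{354 - 190} = - \frac{218}{354 - 190} = - \frac{218}{164} = \left(-218\right) \frac{1}{164} = - \frac{109}{82}$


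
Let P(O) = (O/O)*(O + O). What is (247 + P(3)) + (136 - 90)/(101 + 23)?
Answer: 15709/62 ≈ 253.37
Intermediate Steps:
P(O) = 2*O (P(O) = 1*(2*O) = 2*O)
(247 + P(3)) + (136 - 90)/(101 + 23) = (247 + 2*3) + (136 - 90)/(101 + 23) = (247 + 6) + 46/124 = 253 + 46*(1/124) = 253 + 23/62 = 15709/62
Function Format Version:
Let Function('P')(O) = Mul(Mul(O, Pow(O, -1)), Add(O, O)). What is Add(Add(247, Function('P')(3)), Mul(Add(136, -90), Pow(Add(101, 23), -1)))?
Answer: Rational(15709, 62) ≈ 253.37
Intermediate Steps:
Function('P')(O) = Mul(2, O) (Function('P')(O) = Mul(1, Mul(2, O)) = Mul(2, O))
Add(Add(247, Function('P')(3)), Mul(Add(136, -90), Pow(Add(101, 23), -1))) = Add(Add(247, Mul(2, 3)), Mul(Add(136, -90), Pow(Add(101, 23), -1))) = Add(Add(247, 6), Mul(46, Pow(124, -1))) = Add(253, Mul(46, Rational(1, 124))) = Add(253, Rational(23, 62)) = Rational(15709, 62)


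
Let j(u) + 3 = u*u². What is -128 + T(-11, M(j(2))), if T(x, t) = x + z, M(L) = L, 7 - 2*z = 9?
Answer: -140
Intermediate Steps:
j(u) = -3 + u³ (j(u) = -3 + u*u² = -3 + u³)
z = -1 (z = 7/2 - ½*9 = 7/2 - 9/2 = -1)
T(x, t) = -1 + x (T(x, t) = x - 1 = -1 + x)
-128 + T(-11, M(j(2))) = -128 + (-1 - 11) = -128 - 12 = -140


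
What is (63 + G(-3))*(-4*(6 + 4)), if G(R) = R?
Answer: -2400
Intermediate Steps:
(63 + G(-3))*(-4*(6 + 4)) = (63 - 3)*(-4*(6 + 4)) = 60*(-4*10) = 60*(-40) = -2400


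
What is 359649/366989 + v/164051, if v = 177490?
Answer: 124137655709/60204912439 ≈ 2.0619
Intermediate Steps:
359649/366989 + v/164051 = 359649/366989 + 177490/164051 = 124137655709/60204912439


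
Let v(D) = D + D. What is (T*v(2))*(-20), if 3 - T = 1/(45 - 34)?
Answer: -2560/11 ≈ -232.73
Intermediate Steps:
v(D) = 2*D
T = 32/11 (T = 3 - 1/(45 - 34) = 3 - 1/11 = 32/11 ≈ 2.9091)
(T*v(2))*(-20) = (32*(2*2)/11)*(-20) = ((32/11)*4)*(-20) = (128/11)*(-20) = -2560/11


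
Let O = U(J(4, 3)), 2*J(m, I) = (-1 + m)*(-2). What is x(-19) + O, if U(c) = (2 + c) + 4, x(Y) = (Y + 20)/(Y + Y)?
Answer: 113/38 ≈ 2.9737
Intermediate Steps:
J(m, I) = 1 - m (J(m, I) = ((-1 + m)*(-2))/2 = (2 - 2*m)/2 = 1 - m)
x(Y) = (20 + Y)/(2*Y) (x(Y) = (20 + Y)/((2*Y)) = (20 + Y)*(1/(2*Y)) = (20 + Y)/(2*Y))
U(c) = 6 + c
O = 3 (O = 6 + (1 - 1*4) = 6 + (1 - 4) = 6 - 3 = 3)
x(-19) + O = (½)*(20 - 19)/(-19) + 3 = (½)*(-1/19)*1 + 3 = -1/38 + 3 = 113/38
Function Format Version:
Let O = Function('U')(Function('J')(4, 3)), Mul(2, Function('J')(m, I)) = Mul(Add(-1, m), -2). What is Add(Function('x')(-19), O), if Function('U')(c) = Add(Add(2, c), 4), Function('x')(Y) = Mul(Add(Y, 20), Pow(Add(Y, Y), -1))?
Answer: Rational(113, 38) ≈ 2.9737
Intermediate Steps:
Function('J')(m, I) = Add(1, Mul(-1, m)) (Function('J')(m, I) = Mul(Rational(1, 2), Mul(Add(-1, m), -2)) = Mul(Rational(1, 2), Add(2, Mul(-2, m))) = Add(1, Mul(-1, m)))
Function('x')(Y) = Mul(Rational(1, 2), Pow(Y, -1), Add(20, Y)) (Function('x')(Y) = Mul(Add(20, Y), Pow(Mul(2, Y), -1)) = Mul(Add(20, Y), Mul(Rational(1, 2), Pow(Y, -1))) = Mul(Rational(1, 2), Pow(Y, -1), Add(20, Y)))
Function('U')(c) = Add(6, c)
O = 3 (O = Add(6, Add(1, Mul(-1, 4))) = Add(6, Add(1, -4)) = Add(6, -3) = 3)
Add(Function('x')(-19), O) = Add(Mul(Rational(1, 2), Pow(-19, -1), Add(20, -19)), 3) = Add(Mul(Rational(1, 2), Rational(-1, 19), 1), 3) = Add(Rational(-1, 38), 3) = Rational(113, 38)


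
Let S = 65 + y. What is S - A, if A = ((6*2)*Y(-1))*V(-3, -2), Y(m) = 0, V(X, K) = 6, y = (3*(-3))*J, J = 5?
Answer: 20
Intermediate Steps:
y = -45 (y = (3*(-3))*5 = -9*5 = -45)
A = 0 (A = ((6*2)*0)*6 = (12*0)*6 = 0*6 = 0)
S = 20 (S = 65 - 45 = 20)
S - A = 20 - 1*0 = 20 + 0 = 20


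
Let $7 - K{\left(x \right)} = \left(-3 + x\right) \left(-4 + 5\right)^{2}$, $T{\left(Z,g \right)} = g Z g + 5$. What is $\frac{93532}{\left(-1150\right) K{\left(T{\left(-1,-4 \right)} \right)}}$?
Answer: $- \frac{46766}{12075} \approx -3.873$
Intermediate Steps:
$T{\left(Z,g \right)} = 5 + Z g^{2}$ ($T{\left(Z,g \right)} = Z g g + 5 = Z g^{2} + 5 = 5 + Z g^{2}$)
$K{\left(x \right)} = 10 - x$ ($K{\left(x \right)} = 7 - \left(-3 + x\right) \left(-4 + 5\right)^{2} = 7 - \left(-3 + x\right) 1^{2} = 7 - \left(-3 + x\right) 1 = 7 - \left(-3 + x\right) = 10 - x$)
$\frac{93532}{\left(-1150\right) K{\left(T{\left(-1,-4 \right)} \right)}} = \frac{93532}{\left(-1150\right) \left(10 - \left(5 - \left(-4\right)^{2}\right)\right)} = \frac{93532}{\left(-1150\right) \left(10 - \left(5 - 16\right)\right)} = \frac{93532}{\left(-1150\right) \left(10 - -11\right)} = \frac{93532}{\left(-1150\right) \left(10 + 11\right)} = \frac{93532}{\left(-1150\right) 21} = \frac{93532}{-24150} = 93532 \left(- \frac{1}{24150}\right) = - \frac{46766}{12075}$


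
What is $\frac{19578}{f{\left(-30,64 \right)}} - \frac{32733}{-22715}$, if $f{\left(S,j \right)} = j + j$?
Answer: $\frac{224452047}{1453760} \approx 154.39$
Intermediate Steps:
$f{\left(S,j \right)} = 2 j$
$\frac{19578}{f{\left(-30,64 \right)}} - \frac{32733}{-22715} = \frac{19578}{2 \cdot 64} - \frac{32733}{-22715} = \frac{19578}{128} - - \frac{32733}{22715} = 19578 \cdot \frac{1}{128} + \frac{32733}{22715} = \frac{9789}{64} + \frac{32733}{22715} = \frac{224452047}{1453760}$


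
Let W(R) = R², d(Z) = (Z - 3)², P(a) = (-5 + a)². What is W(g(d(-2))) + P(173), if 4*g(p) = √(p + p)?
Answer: 225817/8 ≈ 28227.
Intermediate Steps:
d(Z) = (-3 + Z)²
g(p) = √2*√p/4 (g(p) = √(p + p)/4 = √(2*p)/4 = (√2*√p)/4 = √2*√p/4)
W(g(d(-2))) + P(173) = (√2*√((-3 - 2)²)/4)² + (-5 + 173)² = (√2*√((-5)²)/4)² + 168² = (√2*√25/4)² + 28224 = ((¼)*√2*5)² + 28224 = (5*√2/4)² + 28224 = 25/8 + 28224 = 225817/8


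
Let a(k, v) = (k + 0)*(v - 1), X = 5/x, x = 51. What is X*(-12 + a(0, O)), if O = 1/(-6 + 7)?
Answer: -20/17 ≈ -1.1765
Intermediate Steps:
O = 1 (O = 1/1 = 1)
X = 5/51 ≈ 0.098039
a(k, v) = k*(-1 + v)
X*(-12 + a(0, O)) = 5*(-12 + 0*(-1 + 1))/51 = 5*(-12 + 0*0)/51 = 5*(-12 + 0)/51 = (5/51)*(-12) = -20/17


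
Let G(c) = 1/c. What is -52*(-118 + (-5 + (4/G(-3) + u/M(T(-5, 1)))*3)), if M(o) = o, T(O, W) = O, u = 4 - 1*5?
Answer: 41184/5 ≈ 8236.8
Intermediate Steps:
u = -1 (u = 4 - 5 = -1)
-52*(-118 + (-5 + (4/G(-3) + u/M(T(-5, 1)))*3)) = -52*(-118 + (-5 + (4/(1/(-3)) - 1/(-5))*3)) = -52*(-118 + (-5 + (4/(-⅓) - 1*(-⅕))*3)) = -52*(-118 + (-5 + (4*(-3) + ⅕)*3)) = -52*(-118 + (-5 + (-12 + ⅕)*3)) = -52*(-118 + (-5 - 59/5*3)) = -52*(-118 + (-5 - 177/5)) = -52*(-118 - 202/5) = -52*(-792/5) = 41184/5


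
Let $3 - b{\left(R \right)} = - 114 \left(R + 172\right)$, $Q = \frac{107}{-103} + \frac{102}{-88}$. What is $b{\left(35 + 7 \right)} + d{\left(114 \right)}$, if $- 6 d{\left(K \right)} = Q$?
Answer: $\frac{663467569}{27192} \approx 24399.0$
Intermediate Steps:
$Q = - \frac{9961}{4532}$ ($Q = 107 \left(- \frac{1}{103}\right) + 102 \left(- \frac{1}{88}\right) = - \frac{107}{103} - \frac{51}{44} = - \frac{9961}{4532} \approx -2.1979$)
$d{\left(K \right)} = \frac{9961}{27192}$ ($d{\left(K \right)} = \left(- \frac{1}{6}\right) \left(- \frac{9961}{4532}\right) = \frac{9961}{27192}$)
$b{\left(R \right)} = 19611 + 114 R$ ($b{\left(R \right)} = 3 - - 114 \left(R + 172\right) = 3 - - 114 \left(172 + R\right) = 3 - \left(-19608 - 114 R\right) = 3 + \left(19608 + 114 R\right) = 19611 + 114 R$)
$b{\left(35 + 7 \right)} + d{\left(114 \right)} = \left(19611 + 114 \left(35 + 7\right)\right) + \frac{9961}{27192} = \left(19611 + 114 \cdot 42\right) + \frac{9961}{27192} = \left(19611 + 4788\right) + \frac{9961}{27192} = 24399 + \frac{9961}{27192} = \frac{663467569}{27192}$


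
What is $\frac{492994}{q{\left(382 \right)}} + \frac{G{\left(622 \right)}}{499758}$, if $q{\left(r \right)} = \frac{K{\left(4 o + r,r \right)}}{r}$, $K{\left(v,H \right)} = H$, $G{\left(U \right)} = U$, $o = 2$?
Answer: $\frac{123188848037}{249879} \approx 4.9299 \cdot 10^{5}$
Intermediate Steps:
$q{\left(r \right)} = 1$ ($q{\left(r \right)} = \frac{r}{r} = 1$)
$\frac{492994}{q{\left(382 \right)}} + \frac{G{\left(622 \right)}}{499758} = \frac{492994}{1} + \frac{622}{499758} = 492994 \cdot 1 + 622 \cdot \frac{1}{499758} = 492994 + \frac{311}{249879} = \frac{123188848037}{249879}$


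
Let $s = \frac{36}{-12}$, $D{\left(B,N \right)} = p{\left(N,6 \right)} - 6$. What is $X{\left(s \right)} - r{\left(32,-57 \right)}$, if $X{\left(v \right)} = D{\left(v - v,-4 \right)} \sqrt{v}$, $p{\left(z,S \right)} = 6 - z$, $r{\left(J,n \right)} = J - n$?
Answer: $-89 + 4 i \sqrt{3} \approx -89.0 + 6.9282 i$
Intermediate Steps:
$D{\left(B,N \right)} = - N$ ($D{\left(B,N \right)} = \left(6 - N\right) - 6 = - N$)
$s = -3$ ($s = 36 \left(- \frac{1}{12}\right) = -3$)
$X{\left(v \right)} = 4 \sqrt{v}$ ($X{\left(v \right)} = \left(-1\right) \left(-4\right) \sqrt{v} = 4 \sqrt{v}$)
$X{\left(s \right)} - r{\left(32,-57 \right)} = 4 \sqrt{-3} - \left(32 - -57\right) = 4 i \sqrt{3} - \left(32 + 57\right) = 4 i \sqrt{3} - 89 = -89 + 4 i \sqrt{3}$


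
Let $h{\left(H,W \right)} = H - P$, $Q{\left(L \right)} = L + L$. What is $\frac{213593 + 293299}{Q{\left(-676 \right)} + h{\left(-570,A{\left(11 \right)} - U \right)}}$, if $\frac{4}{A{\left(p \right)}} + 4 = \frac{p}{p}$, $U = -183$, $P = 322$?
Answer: $- \frac{42241}{187} \approx -225.89$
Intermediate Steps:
$A{\left(p \right)} = - \frac{4}{3}$ ($A{\left(p \right)} = \frac{4}{-4 + \frac{p}{p}} = \frac{4}{-4 + 1} = \frac{4}{-3} = 4 \left(- \frac{1}{3}\right) = - \frac{4}{3}$)
$Q{\left(L \right)} = 2 L$
$h{\left(H,W \right)} = -322 + H$ ($h{\left(H,W \right)} = H - 322 = -322 + H$)
$\frac{213593 + 293299}{Q{\left(-676 \right)} + h{\left(-570,A{\left(11 \right)} - U \right)}} = \frac{213593 + 293299}{2 \left(-676\right) - 892} = \frac{506892}{-1352 - 892} = \frac{506892}{-2244} = 506892 \left(- \frac{1}{2244}\right) = - \frac{42241}{187}$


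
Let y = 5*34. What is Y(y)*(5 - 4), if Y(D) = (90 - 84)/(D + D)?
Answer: 3/170 ≈ 0.017647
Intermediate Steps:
y = 170
Y(D) = 3/D (Y(D) = 6/((2*D)) = 6*(1/(2*D)) = 3/D)
Y(y)*(5 - 4) = (3/170)*(5 - 4) = (3*(1/170))*1 = (3/170)*1 = 3/170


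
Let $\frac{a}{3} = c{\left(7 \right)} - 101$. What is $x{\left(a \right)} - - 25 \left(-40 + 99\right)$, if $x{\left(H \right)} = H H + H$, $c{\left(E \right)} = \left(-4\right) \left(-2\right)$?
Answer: $79037$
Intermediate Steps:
$c{\left(E \right)} = 8$
$a = -279$ ($a = 3 \left(8 - 101\right) = 3 \left(-93\right) = -279$)
$x{\left(H \right)} = H + H^{2}$ ($x{\left(H \right)} = H^{2} + H = H + H^{2}$)
$x{\left(a \right)} - - 25 \left(-40 + 99\right) = - 279 \left(1 - 279\right) - - 25 \left(-40 + 99\right) = \left(-279\right) \left(-278\right) - \left(-25\right) 59 = 77562 - -1475 = 77562 + 1475 = 79037$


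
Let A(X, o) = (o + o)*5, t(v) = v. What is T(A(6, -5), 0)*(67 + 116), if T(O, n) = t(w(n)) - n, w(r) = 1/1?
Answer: 183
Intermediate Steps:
w(r) = 1
A(X, o) = 10*o (A(X, o) = (2*o)*5 = 10*o)
T(O, n) = 1 - n
T(A(6, -5), 0)*(67 + 116) = (1 - 1*0)*(67 + 116) = (1 + 0)*183 = 1*183 = 183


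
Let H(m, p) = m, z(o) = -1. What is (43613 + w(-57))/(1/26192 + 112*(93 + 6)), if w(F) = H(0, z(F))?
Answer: 1142311696/290416897 ≈ 3.9333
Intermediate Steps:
w(F) = 0
(43613 + w(-57))/(1/26192 + 112*(93 + 6)) = (43613 + 0)/(1/26192 + 112*(93 + 6)) = 43613/(1/26192 + 112*99) = 43613/(1/26192 + 11088) = 43613/(290416897/26192) = 43613*(26192/290416897) = 1142311696/290416897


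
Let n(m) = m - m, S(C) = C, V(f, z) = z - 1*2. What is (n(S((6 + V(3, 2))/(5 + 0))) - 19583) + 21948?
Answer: 2365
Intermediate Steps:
V(f, z) = -2 + z (V(f, z) = z - 2 = -2 + z)
n(m) = 0
(n(S((6 + V(3, 2))/(5 + 0))) - 19583) + 21948 = (0 - 19583) + 21948 = -19583 + 21948 = 2365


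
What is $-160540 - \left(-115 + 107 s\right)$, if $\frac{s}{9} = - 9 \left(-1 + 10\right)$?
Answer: $-82422$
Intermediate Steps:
$s = -729$ ($s = 9 \left(- 9 \left(-1 + 10\right)\right) = 9 \left(\left(-9\right) 9\right) = 9 \left(-81\right) = -729$)
$-160540 - \left(-115 + 107 s\right) = -160540 + \left(115 - -78003\right) = -160540 + \left(115 + 78003\right) = -160540 + 78118 = -82422$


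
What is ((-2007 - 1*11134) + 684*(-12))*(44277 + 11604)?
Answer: -1193003469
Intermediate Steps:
((-2007 - 1*11134) + 684*(-12))*(44277 + 11604) = ((-2007 - 11134) - 8208)*55881 = (-13141 - 8208)*55881 = -21349*55881 = -1193003469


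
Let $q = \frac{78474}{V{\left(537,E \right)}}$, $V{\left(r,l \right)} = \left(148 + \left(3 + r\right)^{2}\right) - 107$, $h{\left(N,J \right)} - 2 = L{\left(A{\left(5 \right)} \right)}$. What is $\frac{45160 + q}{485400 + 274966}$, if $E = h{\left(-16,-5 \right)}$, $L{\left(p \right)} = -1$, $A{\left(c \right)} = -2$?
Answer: $\frac{6585293017}{110876950303} \approx 0.059393$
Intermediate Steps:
$h{\left(N,J \right)} = 1$ ($h{\left(N,J \right)} = 2 - 1 = 1$)
$E = 1$
$V{\left(r,l \right)} = 41 + \left(3 + r\right)^{2}$
$q = \frac{78474}{291641}$ ($q = \frac{78474}{41 + \left(3 + 537\right)^{2}} = \frac{78474}{41 + 540^{2}} = \frac{78474}{41 + 291600} = \frac{78474}{291641} \approx 0.26908$)
$\frac{45160 + q}{485400 + 274966} = \frac{45160 + \frac{78474}{291641}}{485400 + 274966} = \frac{13170586034}{291641 \cdot 760366} = \frac{13170586034}{291641} \cdot \frac{1}{760366} = \frac{6585293017}{110876950303}$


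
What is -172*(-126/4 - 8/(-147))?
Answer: 795070/147 ≈ 5408.6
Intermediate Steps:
-172*(-126/4 - 8/(-147)) = -172*(-126*¼ - 8*(-1/147)) = -172*(-63/2 + 8/147) = -172*(-9245/294) = 795070/147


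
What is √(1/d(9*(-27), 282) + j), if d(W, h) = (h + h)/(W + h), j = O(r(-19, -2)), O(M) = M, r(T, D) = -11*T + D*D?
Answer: √1882679/94 ≈ 14.597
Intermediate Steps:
r(T, D) = D² - 11*T (r(T, D) = -11*T + D² = D² - 11*T)
j = 213 (j = (-2)² - 11*(-19) = 4 + 209 = 213)
d(W, h) = 2*h/(W + h) (d(W, h) = (2*h)/(W + h) = 2*h/(W + h))
√(1/d(9*(-27), 282) + j) = √(1/(2*282/(9*(-27) + 282)) + 213) = √(1/(2*282/(-243 + 282)) + 213) = √(1/(2*282/39) + 213) = √(1/(2*282*(1/39)) + 213) = √(1/(188/13) + 213) = √(13/188 + 213) = √(40057/188) = √1882679/94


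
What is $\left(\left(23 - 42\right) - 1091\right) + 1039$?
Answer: $-71$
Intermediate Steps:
$\left(\left(23 - 42\right) - 1091\right) + 1039 = \left(-19 - 1091\right) + 1039 = -1110 + 1039 = -71$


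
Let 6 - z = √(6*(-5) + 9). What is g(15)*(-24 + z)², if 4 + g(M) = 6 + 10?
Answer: 3636 + 432*I*√21 ≈ 3636.0 + 1979.7*I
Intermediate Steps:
g(M) = 12 (g(M) = -4 + (6 + 10) = -4 + 16 = 12)
z = 6 - I*√21 (z = 6 - √(6*(-5) + 9) = 6 - √(-30 + 9) = 6 - √(-21) = 6 - I*√21 ≈ 6.0 - 4.5826*I)
g(15)*(-24 + z)² = 12*(-24 + (6 - I*√21))² = 12*(-18 - I*√21)²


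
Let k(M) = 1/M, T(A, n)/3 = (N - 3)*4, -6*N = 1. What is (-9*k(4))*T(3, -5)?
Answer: 171/2 ≈ 85.500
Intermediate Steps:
N = -1/6 (N = -1/6*1 = -1/6 ≈ -0.16667)
T(A, n) = -38 (T(A, n) = 3*((-1/6 - 3)*4) = 3*(-19/6*4) = 3*(-38/3) = -38)
k(M) = 1/M
(-9*k(4))*T(3, -5) = -9/4*(-38) = 171/2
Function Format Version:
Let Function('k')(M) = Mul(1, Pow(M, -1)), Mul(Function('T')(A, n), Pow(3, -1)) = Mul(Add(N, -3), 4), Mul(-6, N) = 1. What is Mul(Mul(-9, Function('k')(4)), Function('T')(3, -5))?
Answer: Rational(171, 2) ≈ 85.500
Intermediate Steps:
N = Rational(-1, 6) (N = Mul(Rational(-1, 6), 1) = Rational(-1, 6) ≈ -0.16667)
Function('T')(A, n) = -38 (Function('T')(A, n) = Mul(3, Mul(Add(Rational(-1, 6), -3), 4)) = Mul(3, Mul(Rational(-19, 6), 4)) = Mul(3, Rational(-38, 3)) = -38)
Function('k')(M) = Pow(M, -1)
Mul(Mul(-9, Function('k')(4)), Function('T')(3, -5)) = Mul(Mul(-9, Pow(4, -1)), -38) = Mul(Mul(-9, Rational(1, 4)), -38) = Mul(Rational(-9, 4), -38) = Rational(171, 2)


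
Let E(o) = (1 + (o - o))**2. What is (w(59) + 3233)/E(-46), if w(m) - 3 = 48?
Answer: 3284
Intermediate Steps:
w(m) = 51 (w(m) = 3 + 48 = 51)
E(o) = 1 (E(o) = (1 + 0)**2 = 1**2 = 1)
(w(59) + 3233)/E(-46) = (51 + 3233)/1 = 3284*1 = 3284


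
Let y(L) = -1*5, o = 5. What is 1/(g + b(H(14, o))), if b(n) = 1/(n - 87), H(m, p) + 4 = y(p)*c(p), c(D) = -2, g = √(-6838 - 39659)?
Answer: -81/305066818 - 6561*I*√46497/305066818 ≈ -2.6552e-7 - 0.0046375*I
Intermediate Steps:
g = I*√46497 (g = √(-46497) = I*√46497 ≈ 215.63*I)
y(L) = -5
H(m, p) = 6 (H(m, p) = -4 - 5*(-2) = -4 + 10 = 6)
b(n) = 1/(-87 + n)
1/(g + b(H(14, o))) = 1/(I*√46497 + 1/(-87 + 6)) = 1/(I*√46497 + 1/(-81)) = 1/(I*√46497 - 1/81) = 1/(-1/81 + I*√46497)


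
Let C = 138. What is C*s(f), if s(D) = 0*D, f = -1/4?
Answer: 0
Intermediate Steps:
f = -¼ (f = -1*¼ = -¼ ≈ -0.25000)
s(D) = 0
C*s(f) = 138*0 = 0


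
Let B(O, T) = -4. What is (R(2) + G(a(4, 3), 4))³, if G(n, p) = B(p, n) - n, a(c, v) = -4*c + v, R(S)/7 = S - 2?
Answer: 729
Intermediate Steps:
R(S) = -14 + 7*S (R(S) = 7*(S - 2) = 7*(-2 + S) = -14 + 7*S)
a(c, v) = v - 4*c
G(n, p) = -4 - n
(R(2) + G(a(4, 3), 4))³ = ((-14 + 7*2) + (-4 - (3 - 4*4)))³ = ((-14 + 14) + (-4 - (3 - 16)))³ = (0 + (-4 - 1*(-13)))³ = (0 + (-4 + 13))³ = (0 + 9)³ = 9³ = 729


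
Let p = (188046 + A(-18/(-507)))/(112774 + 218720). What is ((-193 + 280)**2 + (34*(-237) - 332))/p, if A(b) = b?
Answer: -7665743501/5296630 ≈ -1447.3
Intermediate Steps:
p = 5296630/9337081 (p = (188046 - 18/(-507))/(112774 + 218720) = (188046 - 18*(-1/507))/331494 = (188046 + 6/169)*(1/331494) = (31779780/169)*(1/331494) = 5296630/9337081 ≈ 0.56727)
((-193 + 280)**2 + (34*(-237) - 332))/p = ((-193 + 280)**2 + (34*(-237) - 332))/(5296630/9337081) = (87**2 + (-8058 - 332))*(9337081/5296630) = (7569 - 8390)*(9337081/5296630) = -821*9337081/5296630 = -7665743501/5296630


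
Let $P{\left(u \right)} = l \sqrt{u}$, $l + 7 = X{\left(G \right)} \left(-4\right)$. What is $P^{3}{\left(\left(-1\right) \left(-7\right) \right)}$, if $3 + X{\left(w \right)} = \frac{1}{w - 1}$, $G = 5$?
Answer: $448 \sqrt{7} \approx 1185.3$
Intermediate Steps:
$X{\left(w \right)} = -3 + \frac{1}{-1 + w}$ ($X{\left(w \right)} = -3 + \frac{1}{w - 1} = -3 + \frac{1}{-1 + w}$)
$l = 4$ ($l = -7 + \frac{4 - 15}{-1 + 5} \left(-4\right) = -7 + \frac{4 - 15}{4} \left(-4\right) = -7 + \frac{1}{4} \left(-11\right) \left(-4\right) = -7 - -11 = -7 + 11 = 4$)
$P{\left(u \right)} = 4 \sqrt{u}$
$P^{3}{\left(\left(-1\right) \left(-7\right) \right)} = \left(4 \sqrt{\left(-1\right) \left(-7\right)}\right)^{3} = \left(4 \sqrt{7}\right)^{3} = 448 \sqrt{7}$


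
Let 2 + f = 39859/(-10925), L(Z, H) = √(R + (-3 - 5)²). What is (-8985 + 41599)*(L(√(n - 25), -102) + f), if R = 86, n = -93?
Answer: -87503362/475 + 163070*√6 ≈ 2.1522e+5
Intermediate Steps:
L(Z, H) = 5*√6 (L(Z, H) = √(86 + (-3 - 5)²) = √(86 + (-8)²) = √(86 + 64) = √150 = 5*√6)
f = -2683/475 (f = -2 + 39859/(-10925) = -2 + 39859*(-1/10925) = -2 - 1733/475 = -2683/475 ≈ -5.6484)
(-8985 + 41599)*(L(√(n - 25), -102) + f) = (-8985 + 41599)*(5*√6 - 2683/475) = 32614*(-2683/475 + 5*√6) = -87503362/475 + 163070*√6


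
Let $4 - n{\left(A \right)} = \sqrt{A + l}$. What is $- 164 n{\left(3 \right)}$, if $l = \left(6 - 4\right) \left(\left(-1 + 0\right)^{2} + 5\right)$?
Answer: $-656 + 164 \sqrt{15} \approx -20.831$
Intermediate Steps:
$l = 12$ ($l = 2 \left(\left(-1\right)^{2} + 5\right) = 2 \left(1 + 5\right) = 2 \cdot 6 = 12$)
$n{\left(A \right)} = 4 - \sqrt{12 + A}$ ($n{\left(A \right)} = 4 - \sqrt{A + 12} = 4 - \sqrt{12 + A}$)
$- 164 n{\left(3 \right)} = - 164 \left(4 - \sqrt{12 + 3}\right) = - 164 \left(4 - \sqrt{15}\right) = -656 + 164 \sqrt{15}$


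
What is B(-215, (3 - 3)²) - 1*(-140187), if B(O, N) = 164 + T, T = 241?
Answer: 140592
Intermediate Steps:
B(O, N) = 405 (B(O, N) = 164 + 241 = 405)
B(-215, (3 - 3)²) - 1*(-140187) = 405 - 1*(-140187) = 405 + 140187 = 140592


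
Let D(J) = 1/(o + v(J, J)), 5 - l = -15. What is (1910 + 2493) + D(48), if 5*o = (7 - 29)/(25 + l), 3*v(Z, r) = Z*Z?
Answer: 760741759/172778 ≈ 4403.0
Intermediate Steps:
l = 20 (l = 5 - 1*(-15) = 5 + 15 = 20)
v(Z, r) = Z²/3 (v(Z, r) = (Z*Z)/3 = Z²/3)
o = -22/225 (o = ((7 - 29)/(25 + 20))/5 = (-22/45)/5 = (-22*1/45)/5 = (⅕)*(-22/45) = -22/225 ≈ -0.097778)
D(J) = 1/(-22/225 + J²/3)
(1910 + 2493) + D(48) = (1910 + 2493) + 225/(-22 + 75*48²) = 4403 + 225/(-22 + 75*2304) = 4403 + 225/(-22 + 172800) = 4403 + 225/172778 = 760741759/172778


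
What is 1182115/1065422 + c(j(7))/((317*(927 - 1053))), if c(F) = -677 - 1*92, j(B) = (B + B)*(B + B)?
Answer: 12008836712/10638771381 ≈ 1.1288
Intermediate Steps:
j(B) = 4*B² (j(B) = (2*B)*(2*B) = 4*B²)
c(F) = -769 (c(F) = -677 - 92 = -769)
1182115/1065422 + c(j(7))/((317*(927 - 1053))) = 1182115/1065422 - 769*1/(317*(927 - 1053)) = 1182115*(1/1065422) - 769/(317*(-126)) = 1182115/1065422 - 769/(-39942) = 1182115/1065422 - 769*(-1/39942) = 1182115/1065422 + 769/39942 = 12008836712/10638771381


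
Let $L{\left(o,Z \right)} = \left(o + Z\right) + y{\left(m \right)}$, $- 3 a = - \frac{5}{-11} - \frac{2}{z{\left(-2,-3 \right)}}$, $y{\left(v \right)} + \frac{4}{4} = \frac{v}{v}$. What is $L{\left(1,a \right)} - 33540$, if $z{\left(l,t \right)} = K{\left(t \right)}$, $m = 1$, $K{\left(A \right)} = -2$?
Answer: $- \frac{1106803}{33} \approx -33540.0$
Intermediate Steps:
$y{\left(v \right)} = 0$ ($y{\left(v \right)} = -1 + \frac{v}{v} = -1 + 1 = 0$)
$z{\left(l,t \right)} = -2$
$a = - \frac{16}{33}$ ($a = - \frac{- \frac{5}{-11} - \frac{2}{-2}}{3} = - \frac{\left(-5\right) \left(- \frac{1}{11}\right) - -1}{3} = - \frac{\frac{5}{11} + 1}{3} = \left(- \frac{1}{3}\right) \frac{16}{11} = - \frac{16}{33} \approx -0.48485$)
$L{\left(o,Z \right)} = Z + o$ ($L{\left(o,Z \right)} = \left(o + Z\right) + 0 = \left(Z + o\right) + 0 = Z + o$)
$L{\left(1,a \right)} - 33540 = \left(- \frac{16}{33} + 1\right) - 33540 = \frac{17}{33} - 33540 = - \frac{1106803}{33}$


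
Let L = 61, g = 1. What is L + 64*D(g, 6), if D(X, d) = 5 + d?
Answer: 765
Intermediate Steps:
L + 64*D(g, 6) = 61 + 64*(5 + 6) = 61 + 64*11 = 61 + 704 = 765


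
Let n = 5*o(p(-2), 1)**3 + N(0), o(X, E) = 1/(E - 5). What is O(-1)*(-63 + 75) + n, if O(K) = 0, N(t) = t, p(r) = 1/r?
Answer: -5/64 ≈ -0.078125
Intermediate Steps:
o(X, E) = 1/(-5 + E)
n = -5/64 (n = 5*(1/(-5 + 1))**3 + 0 = 5*(1/(-4))**3 + 0 = 5*(-1/4)**3 + 0 = 5*(-1/64) + 0 = -5/64 + 0 = -5/64 ≈ -0.078125)
O(-1)*(-63 + 75) + n = 0*(-63 + 75) - 5/64 = 0*12 - 5/64 = 0 - 5/64 = -5/64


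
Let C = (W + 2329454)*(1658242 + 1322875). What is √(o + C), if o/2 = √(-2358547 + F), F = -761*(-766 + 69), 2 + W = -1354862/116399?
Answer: √(3373620081668499442 + 971618*I*√1828130)/697 ≈ 2.6352e+6 + 0.00051308*I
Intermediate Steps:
W = -1587660/116399 (W = -2 - 1354862/116399 = -1587660/116399 ≈ -13.640)
F = 530417 (F = -761*(-697) = 530417)
o = 2*I*√1828130 (o = 2*√(-2358547 + 530417) = 2*√(-1828130) = 2*(I*√1828130) = 2*I*√1828130 ≈ 2704.2*I)
C = 4840200978003586/697 (C = (-1587660/116399 + 2329454)*(1658242 + 1322875) = (271144528486/116399)*2981117 = 4840200978003586/697 ≈ 6.9443e+12)
√(o + C) = √(2*I*√1828130 + 4840200978003586/697) = √(4840200978003586/697 + 2*I*√1828130)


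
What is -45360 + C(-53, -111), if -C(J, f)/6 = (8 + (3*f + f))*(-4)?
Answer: -55824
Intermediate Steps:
C(J, f) = 192 + 96*f (C(J, f) = -6*(8 + (3*f + f))*(-4) = -6*(8 + 4*f)*(-4) = -6*(-32 - 16*f) = 192 + 96*f)
-45360 + C(-53, -111) = -45360 + (192 + 96*(-111)) = -45360 + (192 - 10656) = -45360 - 10464 = -55824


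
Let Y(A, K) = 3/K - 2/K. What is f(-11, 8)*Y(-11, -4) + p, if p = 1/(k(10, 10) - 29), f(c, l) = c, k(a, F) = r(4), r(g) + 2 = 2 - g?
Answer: 359/132 ≈ 2.7197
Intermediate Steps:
r(g) = -g (r(g) = -2 + (2 - g) = -g)
k(a, F) = -4 (k(a, F) = -1*4 = -4)
p = -1/33 (p = 1/(-4 - 29) = 1/(-33) = -1/33 ≈ -0.030303)
Y(A, K) = 1/K
f(-11, 8)*Y(-11, -4) + p = -11/(-4) - 1/33 = -11*(-¼) - 1/33 = 11/4 - 1/33 = 359/132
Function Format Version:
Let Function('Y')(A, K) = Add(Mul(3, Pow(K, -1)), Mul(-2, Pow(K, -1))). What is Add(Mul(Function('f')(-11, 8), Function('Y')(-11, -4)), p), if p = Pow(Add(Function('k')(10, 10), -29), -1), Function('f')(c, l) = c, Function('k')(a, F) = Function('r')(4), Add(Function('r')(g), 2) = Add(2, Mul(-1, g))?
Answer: Rational(359, 132) ≈ 2.7197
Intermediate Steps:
Function('r')(g) = Mul(-1, g) (Function('r')(g) = Add(-2, Add(2, Mul(-1, g))) = Mul(-1, g))
Function('k')(a, F) = -4 (Function('k')(a, F) = Mul(-1, 4) = -4)
p = Rational(-1, 33) (p = Pow(Add(-4, -29), -1) = Pow(-33, -1) = Rational(-1, 33) ≈ -0.030303)
Function('Y')(A, K) = Pow(K, -1)
Add(Mul(Function('f')(-11, 8), Function('Y')(-11, -4)), p) = Add(Mul(-11, Pow(-4, -1)), Rational(-1, 33)) = Add(Mul(-11, Rational(-1, 4)), Rational(-1, 33)) = Add(Rational(11, 4), Rational(-1, 33)) = Rational(359, 132)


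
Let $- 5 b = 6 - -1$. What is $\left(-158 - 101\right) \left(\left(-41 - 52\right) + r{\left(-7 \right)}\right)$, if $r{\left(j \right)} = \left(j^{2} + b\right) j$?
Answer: $\frac{551929}{5} \approx 1.1039 \cdot 10^{5}$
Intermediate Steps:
$b = - \frac{7}{5}$ ($b = - \frac{6 - -1}{5} = - \frac{6 + 1}{5} = \left(- \frac{1}{5}\right) 7 = - \frac{7}{5} \approx -1.4$)
$r{\left(j \right)} = j \left(- \frac{7}{5} + j^{2}\right)$ ($r{\left(j \right)} = \left(j^{2} - \frac{7}{5}\right) j = \left(- \frac{7}{5} + j^{2}\right) j = j \left(- \frac{7}{5} + j^{2}\right)$)
$\left(-158 - 101\right) \left(\left(-41 - 52\right) + r{\left(-7 \right)}\right) = \left(-158 - 101\right) \left(\left(-41 - 52\right) - 7 \left(- \frac{7}{5} + \left(-7\right)^{2}\right)\right) = - 259 \left(-93 - 7 \left(- \frac{7}{5} + 49\right)\right) = - 259 \left(-93 - \frac{1666}{5}\right) = \left(-259\right) \left(- \frac{2131}{5}\right) = \frac{551929}{5}$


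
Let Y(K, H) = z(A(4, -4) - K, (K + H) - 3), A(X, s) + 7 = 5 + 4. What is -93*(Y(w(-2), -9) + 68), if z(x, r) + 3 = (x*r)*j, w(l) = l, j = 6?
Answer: 25203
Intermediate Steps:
A(X, s) = 2 (A(X, s) = -7 + (5 + 4) = -7 + 9 = 2)
z(x, r) = -3 + 6*r*x (z(x, r) = -3 + (x*r)*6 = -3 + (r*x)*6 = -3 + 6*r*x)
Y(K, H) = -3 + 6*(2 - K)*(-3 + H + K) (Y(K, H) = -3 + 6*((K + H) - 3)*(2 - K) = -3 + 6*((H + K) - 3)*(2 - K) = -3 + 6*(-3 + H + K)*(2 - K) = -3 + 6*(2 - K)*(-3 + H + K))
-93*(Y(w(-2), -9) + 68) = -93*((-3 - 6*(-2 - 2)*(-3 - 9 - 2)) + 68) = -93*((-3 - 6*(-4)*(-14)) + 68) = -93*((-3 - 336) + 68) = -93*(-339 + 68) = -93*(-271) = 25203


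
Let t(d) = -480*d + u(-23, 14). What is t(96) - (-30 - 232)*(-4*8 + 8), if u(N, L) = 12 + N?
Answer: -52379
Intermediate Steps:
t(d) = -11 - 480*d (t(d) = -480*d + (12 - 23) = -480*d - 11 = -11 - 480*d)
t(96) - (-30 - 232)*(-4*8 + 8) = (-11 - 480*96) - (-30 - 232)*(-4*8 + 8) = (-11 - 46080) - (-262)*(-32 + 8) = -46091 - (-262)*(-24) = -46091 - 1*6288 = -46091 - 6288 = -52379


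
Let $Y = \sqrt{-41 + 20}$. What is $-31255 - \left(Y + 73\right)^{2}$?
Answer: $-36563 - 146 i \sqrt{21} \approx -36563.0 - 669.06 i$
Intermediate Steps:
$Y = i \sqrt{21}$ ($Y = \sqrt{-21} = i \sqrt{21} \approx 4.5826 i$)
$-31255 - \left(Y + 73\right)^{2} = -31255 - \left(i \sqrt{21} + 73\right)^{2} = -31255 - \left(73 + i \sqrt{21}\right)^{2}$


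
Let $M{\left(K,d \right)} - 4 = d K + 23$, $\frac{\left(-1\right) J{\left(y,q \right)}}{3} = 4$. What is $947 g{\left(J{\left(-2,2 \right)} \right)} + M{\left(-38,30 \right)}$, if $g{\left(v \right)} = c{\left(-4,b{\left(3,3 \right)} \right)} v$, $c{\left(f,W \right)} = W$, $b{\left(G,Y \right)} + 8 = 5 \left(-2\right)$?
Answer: $203439$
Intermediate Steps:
$b{\left(G,Y \right)} = -18$ ($b{\left(G,Y \right)} = -8 + 5 \left(-2\right) = -8 - 10 = -18$)
$J{\left(y,q \right)} = -12$ ($J{\left(y,q \right)} = \left(-3\right) 4 = -12$)
$M{\left(K,d \right)} = 27 + K d$ ($M{\left(K,d \right)} = 4 + \left(d K + 23\right) = 4 + \left(K d + 23\right) = 4 + \left(23 + K d\right) = 27 + K d$)
$g{\left(v \right)} = - 18 v$
$947 g{\left(J{\left(-2,2 \right)} \right)} + M{\left(-38,30 \right)} = 947 \left(\left(-18\right) \left(-12\right)\right) + \left(27 - 1140\right) = 947 \cdot 216 + \left(27 - 1140\right) = 204552 - 1113 = 203439$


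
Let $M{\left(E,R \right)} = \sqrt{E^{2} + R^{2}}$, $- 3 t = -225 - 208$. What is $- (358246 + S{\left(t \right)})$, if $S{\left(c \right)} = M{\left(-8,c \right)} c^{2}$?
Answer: $-358246 - \frac{187489 \sqrt{188065}}{27} \approx -3.3696 \cdot 10^{6}$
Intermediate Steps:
$t = \frac{433}{3}$ ($t = - \frac{-225 - 208}{3} = \left(- \frac{1}{3}\right) \left(-433\right) = \frac{433}{3} \approx 144.33$)
$S{\left(c \right)} = c^{2} \sqrt{64 + c^{2}}$ ($S{\left(c \right)} = \sqrt{\left(-8\right)^{2} + c^{2}} c^{2} = \sqrt{64 + c^{2}} c^{2} = c^{2} \sqrt{64 + c^{2}}$)
$- (358246 + S{\left(t \right)}) = - (358246 + \left(\frac{433}{3}\right)^{2} \sqrt{64 + \left(\frac{433}{3}\right)^{2}}) = - (358246 + \frac{187489 \sqrt{64 + \frac{187489}{9}}}{9}) = - (358246 + \frac{187489 \sqrt{\frac{188065}{9}}}{9}) = - (358246 + \frac{187489 \frac{\sqrt{188065}}{3}}{9}) = - (358246 + \frac{187489 \sqrt{188065}}{27}) = -358246 - \frac{187489 \sqrt{188065}}{27}$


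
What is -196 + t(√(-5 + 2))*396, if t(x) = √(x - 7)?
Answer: -196 + 396*√(-7 + I*√3) ≈ -67.345 + 1055.6*I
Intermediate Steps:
t(x) = √(-7 + x)
-196 + t(√(-5 + 2))*396 = -196 + √(-7 + √(-5 + 2))*396 = -196 + √(-7 + √(-3))*396 = -196 + √(-7 + I*√3)*396 = -196 + 396*√(-7 + I*√3)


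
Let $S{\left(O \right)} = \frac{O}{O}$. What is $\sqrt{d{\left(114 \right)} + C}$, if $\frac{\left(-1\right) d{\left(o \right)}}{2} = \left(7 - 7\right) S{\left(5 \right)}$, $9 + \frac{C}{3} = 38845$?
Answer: $2 \sqrt{29127} \approx 341.33$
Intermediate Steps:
$C = 116508$ ($C = -27 + 3 \cdot 38845 = -27 + 116535 = 116508$)
$S{\left(O \right)} = 1$
$d{\left(o \right)} = 0$ ($d{\left(o \right)} = - 2 \left(7 - 7\right) 1 = - 2 \cdot 0 \cdot 1 = \left(-2\right) 0 = 0$)
$\sqrt{d{\left(114 \right)} + C} = \sqrt{0 + 116508} = \sqrt{116508} = 2 \sqrt{29127}$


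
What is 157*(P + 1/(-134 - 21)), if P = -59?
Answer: -1435922/155 ≈ -9264.0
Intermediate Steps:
157*(P + 1/(-134 - 21)) = 157*(-59 + 1/(-134 - 21)) = 157*(-59 + 1/(-155)) = 157*(-59 - 1/155) = 157*(-9146/155) = -1435922/155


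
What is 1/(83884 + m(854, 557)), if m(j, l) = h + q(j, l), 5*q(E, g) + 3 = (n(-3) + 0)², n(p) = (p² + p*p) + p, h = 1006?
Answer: 5/424672 ≈ 1.1774e-5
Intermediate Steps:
n(p) = p + 2*p² (n(p) = (p² + p²) + p = 2*p² + p = p + 2*p²)
q(E, g) = 222/5 (q(E, g) = -⅗ + (-3*(1 + 2*(-3)) + 0)²/5 = -⅗ + (-3*(1 - 6) + 0)²/5 = -⅗ + (-3*(-5) + 0)²/5 = -⅗ + (15 + 0)²/5 = -⅗ + (⅕)*15² = -⅗ + (⅕)*225 = -⅗ + 45 = 222/5)
m(j, l) = 5252/5 (m(j, l) = 1006 + 222/5 = 5252/5)
1/(83884 + m(854, 557)) = 1/(83884 + 5252/5) = 1/(424672/5) = 5/424672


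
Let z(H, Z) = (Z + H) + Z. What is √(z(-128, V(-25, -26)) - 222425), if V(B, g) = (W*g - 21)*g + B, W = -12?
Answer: 9*I*√2935 ≈ 487.58*I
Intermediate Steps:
V(B, g) = B + g*(-21 - 12*g) (V(B, g) = (-12*g - 21)*g + B = (-21 - 12*g)*g + B = g*(-21 - 12*g) + B = B + g*(-21 - 12*g))
z(H, Z) = H + 2*Z (z(H, Z) = (H + Z) + Z = H + 2*Z)
√(z(-128, V(-25, -26)) - 222425) = √((-128 + 2*(-25 - 21*(-26) - 12*(-26)²)) - 222425) = √((-128 + 2*(-25 + 546 - 12*676)) - 222425) = √((-128 + 2*(-25 + 546 - 8112)) - 222425) = √((-128 + 2*(-7591)) - 222425) = √((-128 - 15182) - 222425) = √(-15310 - 222425) = √(-237735) = 9*I*√2935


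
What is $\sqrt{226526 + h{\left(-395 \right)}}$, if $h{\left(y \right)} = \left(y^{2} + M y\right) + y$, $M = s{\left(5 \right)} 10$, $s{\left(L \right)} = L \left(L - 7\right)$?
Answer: $2 \sqrt{105414} \approx 649.35$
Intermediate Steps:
$s{\left(L \right)} = L \left(-7 + L\right)$
$M = -100$ ($M = 5 \left(-7 + 5\right) 10 = 5 \left(-2\right) 10 = \left(-10\right) 10 = -100$)
$h{\left(y \right)} = y^{2} - 99 y$ ($h{\left(y \right)} = \left(y^{2} - 100 y\right) + y = y^{2} - 99 y$)
$\sqrt{226526 + h{\left(-395 \right)}} = \sqrt{226526 - 395 \left(-99 - 395\right)} = \sqrt{226526 - -195130} = \sqrt{226526 + 195130} = \sqrt{421656} = 2 \sqrt{105414}$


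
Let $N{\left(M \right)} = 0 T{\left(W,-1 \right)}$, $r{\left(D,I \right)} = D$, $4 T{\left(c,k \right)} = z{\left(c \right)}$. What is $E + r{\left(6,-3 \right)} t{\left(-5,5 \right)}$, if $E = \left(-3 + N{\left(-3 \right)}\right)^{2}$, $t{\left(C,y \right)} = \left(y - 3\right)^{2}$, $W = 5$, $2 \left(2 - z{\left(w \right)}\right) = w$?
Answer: $33$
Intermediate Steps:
$z{\left(w \right)} = 2 - \frac{w}{2}$
$T{\left(c,k \right)} = \frac{1}{2} - \frac{c}{8}$ ($T{\left(c,k \right)} = \frac{2 - \frac{c}{2}}{4} = \frac{1}{2} - \frac{c}{8}$)
$t{\left(C,y \right)} = \left(-3 + y\right)^{2}$
$N{\left(M \right)} = 0$ ($N{\left(M \right)} = 0 \left(\frac{1}{2} - \frac{5}{8}\right) = 0 \left(- \frac{1}{8}\right) = 0$)
$E = 9$ ($E = \left(-3 + 0\right)^{2} = \left(-3\right)^{2} = 9$)
$E + r{\left(6,-3 \right)} t{\left(-5,5 \right)} = 9 + 6 \left(-3 + 5\right)^{2} = 9 + 6 \cdot 2^{2} = 9 + 6 \cdot 4 = 9 + 24 = 33$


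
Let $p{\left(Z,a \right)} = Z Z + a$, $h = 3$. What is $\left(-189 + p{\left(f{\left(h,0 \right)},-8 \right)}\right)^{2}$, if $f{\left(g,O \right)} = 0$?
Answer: $38809$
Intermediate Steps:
$p{\left(Z,a \right)} = a + Z^{2}$ ($p{\left(Z,a \right)} = Z^{2} + a = a + Z^{2}$)
$\left(-189 + p{\left(f{\left(h,0 \right)},-8 \right)}\right)^{2} = \left(-189 - \left(8 - 0^{2}\right)\right)^{2} = \left(-189 + \left(-8 + 0\right)\right)^{2} = \left(-189 - 8\right)^{2} = \left(-197\right)^{2} = 38809$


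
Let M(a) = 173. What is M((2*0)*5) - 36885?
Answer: -36712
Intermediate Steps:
M((2*0)*5) - 36885 = 173 - 36885 = -36712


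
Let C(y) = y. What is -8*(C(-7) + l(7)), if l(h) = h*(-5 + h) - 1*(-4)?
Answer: -88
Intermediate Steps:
l(h) = 4 + h*(-5 + h) (l(h) = h*(-5 + h) + 4 = 4 + h*(-5 + h))
-8*(C(-7) + l(7)) = -8*(-7 + (4 + 7**2 - 5*7)) = -8*(-7 + (4 + 49 - 35)) = -8*(-7 + 18) = -8*11 = -88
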